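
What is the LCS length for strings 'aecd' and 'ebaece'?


DP table for LCS of 'aecd' and 'ebaece':
       e  b  a  e  c  e
    0  0  0  0  0  0  0
  a 0  0  0  1  1  1  1
  e 0  1  1  1  2  2  2
  c 0  1  1  1  2  3  3
  d 0  1  1  1  2  3  3
LCS: 'aec'
LCS length = 3

3


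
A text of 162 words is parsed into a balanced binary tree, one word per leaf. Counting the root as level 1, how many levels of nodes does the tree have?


In a balanced binary tree with n leaves the deepest leaf is ceil(log2(n)) edges below the root,
so counting node levels inclusive of root and leaves gives ceil(log2(n)) + 1 levels.
log2(162) = 7.3399
ceil(7.3399) = 8
levels = 8 + 1 = 9

9


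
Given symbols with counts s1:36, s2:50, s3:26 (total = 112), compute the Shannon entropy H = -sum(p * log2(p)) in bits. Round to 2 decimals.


Computing entropy H = -sum(p_i * log2(p_i)):
  s1: p = 36/112 = 0.3214, -p*log2(p) = 0.5263
  s2: p = 50/112 = 0.4464, -p*log2(p) = 0.5194
  s3: p = 26/112 = 0.2321, -p*log2(p) = 0.4891
H = sum of terms = 1.5348
Rounded to 2 decimals: 1.53

1.53


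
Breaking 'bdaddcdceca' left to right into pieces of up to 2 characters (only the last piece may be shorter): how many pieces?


'bdaddcdceca' has 11 characters.
Chunking with max size 2:
  Chunk 1: 'bd' (positions 0-1)
  Chunk 2: 'ad' (positions 2-3)
  Chunk 3: 'dc' (positions 4-5)
  Chunk 4: 'dc' (positions 6-7)
  Chunk 5: 'ec' (positions 8-9)
  Chunk 6: 'a' (positions 10-10)
Total chunks: ceil(11 / 2) = 6

6


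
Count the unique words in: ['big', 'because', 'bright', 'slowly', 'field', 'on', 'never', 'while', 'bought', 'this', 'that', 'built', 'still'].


Listing all tokens and tracking unique types:
  Token 1: 'big' -> NEW (unique so far: 1)
  Token 2: 'because' -> NEW (unique so far: 2)
  Token 3: 'bright' -> NEW (unique so far: 3)
  Token 4: 'slowly' -> NEW (unique so far: 4)
  Token 5: 'field' -> NEW (unique so far: 5)
  Token 6: 'on' -> NEW (unique so far: 6)
  Token 7: 'never' -> NEW (unique so far: 7)
  Token 8: 'while' -> NEW (unique so far: 8)
  Token 9: 'bought' -> NEW (unique so far: 9)
  Token 10: 'this' -> NEW (unique so far: 10)
  Token 11: 'that' -> NEW (unique so far: 11)
  Token 12: 'built' -> NEW (unique so far: 12)
  Token 13: 'still' -> NEW (unique so far: 13)
Unique types: ('because', 'big', 'bought', 'bright', 'built', 'field', 'never', 'on', 'slowly', 'still', 'that', 'this', 'while')
Vocabulary size: 13

13


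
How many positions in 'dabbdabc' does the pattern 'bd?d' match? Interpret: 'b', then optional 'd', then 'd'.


Pattern: bd?d means 'b', then optional 'd', then 'd'.
Scanning 'dabbdabc' position-by-position:
  Pos 0: window 'dab' -> no
  Pos 1: window 'abb' -> no
  Pos 2: window 'bbd' -> no
  Pos 3: window 'bda' -> MATCH
  Pos 4: window 'dab' -> no
  Pos 5: window 'abc' -> no
  Pos 6: window 'bc' -> no
  Pos 7: window 'c' -> no
Total matches: 1

1


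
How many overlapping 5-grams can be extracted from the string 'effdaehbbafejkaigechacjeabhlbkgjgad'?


String 'effdaehbbafejkaigechacjeabhlbkgjgad' has length L = 35.
Number of overlapping n-grams = L - n + 1
Substituting: 35 - 5 + 1 = 31

31


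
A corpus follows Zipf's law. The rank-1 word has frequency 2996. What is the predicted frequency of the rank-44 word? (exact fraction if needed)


Zipf's law: freq(rank) = f1 / rank
f1 = 2996, rank = 44
freq = 2996 / 44
GCD(2996, 44) = 4
Simplified: 749/11

749/11


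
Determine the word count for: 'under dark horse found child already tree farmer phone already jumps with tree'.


Counting words by splitting on spaces:
  Word 1: 'under'
  Word 2: 'dark'
  Word 3: 'horse'
  Word 4: 'found'
  Word 5: 'child'
  Word 6: 'already'
  Word 7: 'tree'
  Word 8: 'farmer'
  Word 9: 'phone'
  Word 10: 'already'
  Word 11: 'jumps'
  Word 12: 'with'
  Word 13: 'tree'
Total words: 13

13


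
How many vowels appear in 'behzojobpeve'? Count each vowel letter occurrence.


Scanning each character of 'behzojobpeve':
  Position 1: 'b' -> consonant (running count: 0)
  Position 2: 'e' -> vowel (running count: 1)
  Position 3: 'h' -> consonant (running count: 1)
  Position 4: 'z' -> consonant (running count: 1)
  Position 5: 'o' -> vowel (running count: 2)
  Position 6: 'j' -> consonant (running count: 2)
  Position 7: 'o' -> vowel (running count: 3)
  Position 8: 'b' -> consonant (running count: 3)
  Position 9: 'p' -> consonant (running count: 3)
  Position 10: 'e' -> vowel (running count: 4)
  Position 11: 'v' -> consonant (running count: 4)
  Position 12: 'e' -> vowel (running count: 5)
Total vowels: 5

5


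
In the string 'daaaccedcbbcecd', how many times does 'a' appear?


Scanning 'daaaccedcbbcecd' for 'a':
  Position 1: 'a' -> MATCH (count: 1)
  Position 2: 'a' -> MATCH (count: 2)
  Position 3: 'a' -> MATCH (count: 3)
Total occurrences of 'a': 3

3


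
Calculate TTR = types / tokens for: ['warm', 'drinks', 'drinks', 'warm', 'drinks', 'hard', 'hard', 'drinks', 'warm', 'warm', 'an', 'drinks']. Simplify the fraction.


Tokens: 12
Unique types: ('an', 'drinks', 'hard', 'warm') = 4
TTR = 4/12
Simplify: divide both by 4 -> 1/3
TTR = 1/3

1/3


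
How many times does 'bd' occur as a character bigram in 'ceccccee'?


Scanning 'ceccccee' for bigram 'bd':
  Position 0: 'ce' -> no
  Position 1: 'ec' -> no
  Position 2: 'cc' -> no
  Position 3: 'cc' -> no
  Position 4: 'cc' -> no
  Position 5: 'ce' -> no
  Position 6: 'ee' -> no
Total matches: 0

0


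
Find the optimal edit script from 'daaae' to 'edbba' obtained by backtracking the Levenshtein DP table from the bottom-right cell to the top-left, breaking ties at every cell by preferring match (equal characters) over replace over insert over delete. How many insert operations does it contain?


Edit distance = 4. Backtracking from cell (5, 5) with preference match > replace > insert > delete,
then listing the resulting alignment 'daaae' -> 'edbba' left to right:
  Step 1: insert 'e' [insertion #1]
  Step 2: keep 'd'
  Step 3: replace a->b
  Step 4: replace a->b
  Step 5: keep 'a'
  Step 6: delete 'e'
Total insertions: 1

1


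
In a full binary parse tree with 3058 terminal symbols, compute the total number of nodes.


Leaf nodes (terminals): 3058
Internal nodes = n - 1 = 3058 - 1 = 3057
Total = leaves + internal = 3058 + 3057 = 6115

6115


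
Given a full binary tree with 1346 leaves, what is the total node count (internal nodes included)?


Leaf nodes (terminals): 1346
Internal nodes = n - 1 = 1346 - 1 = 1345
Total = leaves + internal = 1346 + 1345 = 2691

2691


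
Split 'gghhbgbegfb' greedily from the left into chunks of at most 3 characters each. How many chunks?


'gghhbgbegfb' has 11 characters.
Chunking with max size 3:
  Chunk 1: 'ggh' (positions 0-2)
  Chunk 2: 'hbg' (positions 3-5)
  Chunk 3: 'beg' (positions 6-8)
  Chunk 4: 'fb' (positions 9-10)
Total chunks: ceil(11 / 3) = 4

4


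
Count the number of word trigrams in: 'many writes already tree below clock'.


Word trigrams from [6] words:
  Trigram 1: (many writes already)
  Trigram 2: (writes already tree)
  Trigram 3: (already tree below)
  Trigram 4: (tree below clock)
Total word trigrams: 6 - 2 = 4

4


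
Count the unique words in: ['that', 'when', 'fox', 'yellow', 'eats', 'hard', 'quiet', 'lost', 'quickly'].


Listing all tokens and tracking unique types:
  Token 1: 'that' -> NEW (unique so far: 1)
  Token 2: 'when' -> NEW (unique so far: 2)
  Token 3: 'fox' -> NEW (unique so far: 3)
  Token 4: 'yellow' -> NEW (unique so far: 4)
  Token 5: 'eats' -> NEW (unique so far: 5)
  Token 6: 'hard' -> NEW (unique so far: 6)
  Token 7: 'quiet' -> NEW (unique so far: 7)
  Token 8: 'lost' -> NEW (unique so far: 8)
  Token 9: 'quickly' -> NEW (unique so far: 9)
Unique types: ('eats', 'fox', 'hard', 'lost', 'quickly', 'quiet', 'that', 'when', 'yellow')
Vocabulary size: 9

9


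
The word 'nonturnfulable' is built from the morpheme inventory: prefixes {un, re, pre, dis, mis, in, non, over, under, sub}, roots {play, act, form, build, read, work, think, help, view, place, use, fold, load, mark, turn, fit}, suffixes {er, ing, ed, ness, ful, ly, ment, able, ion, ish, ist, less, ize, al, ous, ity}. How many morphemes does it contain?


Segmenting 'nonturnfulable' against the inventory:
  'non' -> prefix (morpheme 1)
  'turn' -> root (morpheme 2)
  'ful' -> suffix (morpheme 3)
  'able' -> suffix (morpheme 4)
Total morphemes: 4

4


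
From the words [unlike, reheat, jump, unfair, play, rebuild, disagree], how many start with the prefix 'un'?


Checking each word for prefix 'un':
  'unlike' -> YES, starts with 'un' (count: 1)
  'reheat' -> no (count: 1)
  'jump' -> no (count: 1)
  'unfair' -> YES, starts with 'un' (count: 2)
  'play' -> no (count: 2)
  'rebuild' -> no (count: 2)
  'disagree' -> no (count: 2)
Total with prefix 'un': 2

2


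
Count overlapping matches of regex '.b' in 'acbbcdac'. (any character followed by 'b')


Pattern: .b means any character followed by 'b'.
Scanning 'acbbcdac' position-by-position:
  Pos 0: window 'ac' -> no
  Pos 1: window 'cb' -> MATCH
  Pos 2: window 'bb' -> MATCH
  Pos 3: window 'bc' -> no
  Pos 4: window 'cd' -> no
  Pos 5: window 'da' -> no
  Pos 6: window 'ac' -> no
  Pos 7: window 'c' -> no
Total matches: 2

2


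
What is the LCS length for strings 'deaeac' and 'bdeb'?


DP table for LCS of 'deaeac' and 'bdeb':
       b  d  e  b
    0  0  0  0  0
  d 0  0  1  1  1
  e 0  0  1  2  2
  a 0  0  1  2  2
  e 0  0  1  2  2
  a 0  0  1  2  2
  c 0  0  1  2  2
LCS: 'de'
LCS length = 2

2


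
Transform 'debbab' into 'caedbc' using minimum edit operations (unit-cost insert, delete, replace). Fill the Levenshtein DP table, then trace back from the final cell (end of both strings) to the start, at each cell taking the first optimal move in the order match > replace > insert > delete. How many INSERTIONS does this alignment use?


Edit distance = 5. Backtracking from cell (6, 6) with preference match > replace > insert > delete,
then listing the resulting alignment 'debbab' -> 'caedbc' left to right:
  Step 1: insert 'c' [insertion #1]
  Step 2: replace d->a
  Step 3: keep 'e'
  Step 4: replace b->d
  Step 5: keep 'b'
  Step 6: delete 'a'
  Step 7: replace b->c
Total insertions: 1

1


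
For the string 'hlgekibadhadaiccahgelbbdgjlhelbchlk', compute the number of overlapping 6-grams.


String 'hlgekibadhadaiccahgelbbdgjlhelbchlk' has length L = 35.
Number of overlapping n-grams = L - n + 1
Substituting: 35 - 6 + 1 = 30

30


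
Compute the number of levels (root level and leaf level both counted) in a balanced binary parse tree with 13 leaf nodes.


In a balanced binary tree with n leaves the deepest leaf is ceil(log2(n)) edges below the root,
so counting node levels inclusive of root and leaves gives ceil(log2(n)) + 1 levels.
log2(13) = 3.7004
ceil(3.7004) = 4
levels = 4 + 1 = 5

5


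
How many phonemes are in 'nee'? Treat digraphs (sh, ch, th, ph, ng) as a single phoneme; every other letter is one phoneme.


Parsing 'nee' greedily, digraphs first:
  'n' -> consonant phoneme (phonemes so far: 1)
  'e' -> vowel phoneme (phonemes so far: 2)
  'e' -> vowel phoneme (phonemes so far: 3)
Total phonemes: 3

3


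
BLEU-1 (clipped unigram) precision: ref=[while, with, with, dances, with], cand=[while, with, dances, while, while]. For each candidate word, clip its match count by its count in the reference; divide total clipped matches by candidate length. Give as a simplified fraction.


Reference word counts: {'dances': 1, 'while': 1, 'with': 3}
Checking each candidate word (with clipping):
  'while' -> in reference (ref count 1, used 1/1) -> match (matches: 1)
  'with' -> in reference (ref count 3, used 1/3) -> match (matches: 2)
  'dances' -> in reference (ref count 1, used 1/1) -> match (matches: 3)
  'while' -> ref count 1 already used up (1/1) -> clipped, no match (matches: 3)
  'while' -> ref count 1 already used up (1/1) -> clipped, no match (matches: 3)
Clipped matches: 3, Candidate length: 5
Precision = 3/5

3/5


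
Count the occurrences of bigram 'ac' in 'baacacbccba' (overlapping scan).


Scanning 'baacacbccba' for bigram 'ac':
  Position 0: 'ba' -> no
  Position 1: 'aa' -> no
  Position 2: 'ac' -> MATCH
  Position 3: 'ca' -> no
  Position 4: 'ac' -> MATCH
  Position 5: 'cb' -> no
  Position 6: 'bc' -> no
  Position 7: 'cc' -> no
  Position 8: 'cb' -> no
  Position 9: 'ba' -> no
Total matches: 2

2


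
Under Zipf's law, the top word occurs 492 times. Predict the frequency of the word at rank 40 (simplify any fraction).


Zipf's law: freq(rank) = f1 / rank
f1 = 492, rank = 40
freq = 492 / 40
GCD(492, 40) = 4
Simplified: 123/10

123/10


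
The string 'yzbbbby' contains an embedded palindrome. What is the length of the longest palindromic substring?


Scanning 'yzbbbby' for palindromic substrings.
Substring at positions 2-5: 'bbbb'.
Check: reverse('bbbb') = 'bbbb' -> palindrome confirmed.
Neighbouring characters ('z' / 'y') break symmetry, so it cannot extend further.
No longer palindromic substring exists; longest length = 4

4


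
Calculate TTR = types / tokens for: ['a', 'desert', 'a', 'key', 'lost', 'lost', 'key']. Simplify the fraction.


Tokens: 7
Unique types: ('a', 'desert', 'key', 'lost') = 4
TTR = 4/7
Already in lowest terms.

4/7


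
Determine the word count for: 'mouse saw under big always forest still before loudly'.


Counting words by splitting on spaces:
  Word 1: 'mouse'
  Word 2: 'saw'
  Word 3: 'under'
  Word 4: 'big'
  Word 5: 'always'
  Word 6: 'forest'
  Word 7: 'still'
  Word 8: 'before'
  Word 9: 'loudly'
Total words: 9

9


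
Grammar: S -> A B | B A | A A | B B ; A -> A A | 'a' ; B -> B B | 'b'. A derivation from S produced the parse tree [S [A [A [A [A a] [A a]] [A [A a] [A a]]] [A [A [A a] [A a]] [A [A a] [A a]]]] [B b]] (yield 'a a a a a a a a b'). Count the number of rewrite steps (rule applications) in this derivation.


Every bracketed nonterminal node [X ...] in the tree is produced by exactly one rule application.
Reading the tree off as a leftmost derivation:
  Step 1: S  =>  A B   (applied S -> A B)
  Step 2: A B  =>  A A B   (applied A -> A A)
  Step 3: A A B  =>  A A A B   (applied A -> A A)
  Step 4: A A A B  =>  A A A A B   (applied A -> A A)
  Step 5: A A A A B  =>  a A A A B   (applied A -> a)
  Step 6: a A A A B  =>  a a A A B   (applied A -> a)
  Step 7: a a A A B  =>  a a A A A B   (applied A -> A A)
  Step 8: a a A A A B  =>  a a a A A B   (applied A -> a)
  Step 9: a a a A A B  =>  a a a a A B   (applied A -> a)
  Step 10: a a a a A B  =>  a a a a A A B   (applied A -> A A)
  Step 11: a a a a A A B  =>  a a a a A A A B   (applied A -> A A)
  Step 12: a a a a A A A B  =>  a a a a a A A B   (applied A -> a)
  Step 13: a a a a a A A B  =>  a a a a a a A B   (applied A -> a)
  Step 14: a a a a a a A B  =>  a a a a a a A A B   (applied A -> A A)
  Step 15: a a a a a a A A B  =>  a a a a a a a A B   (applied A -> a)
  Step 16: a a a a a a a A B  =>  a a a a a a a a B   (applied A -> a)
  Step 17: a a a a a a a a B  =>  a a a a a a a a b   (applied B -> b)
Final yield: a a a a a a a a b
Total rewrite steps: 17

17


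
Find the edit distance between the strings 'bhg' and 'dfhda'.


Building DP table for s1='bhg' (len 3) and s2='dfhda' (len 5):
       d  f  h  d  a
    0  1  2  3  4  5
  b 1  1  2  3  4  5
  h 2  2  2  2  3  4
  g 3  3  3  3  3  4
Edit distance = dp[3][5] = 4

4


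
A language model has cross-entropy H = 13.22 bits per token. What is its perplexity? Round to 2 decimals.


Perplexity formula: PP = 2^H
H = 13.22
PP = 2^13.22
Decompose: 2^13.22 = 2^13 * 2^0.22
2^13 = 8192, 2^0.22 ~ 1.1647336
PP ~ 8192 * 1.1647336 = 9541.4976512
Rounded to 2 decimals: 9541.50

9541.50


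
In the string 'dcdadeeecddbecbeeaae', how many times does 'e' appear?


Scanning 'dcdadeeecddbecbeeaae' for 'e':
  Position 5: 'e' -> MATCH (count: 1)
  Position 6: 'e' -> MATCH (count: 2)
  Position 7: 'e' -> MATCH (count: 3)
  Position 12: 'e' -> MATCH (count: 4)
  Position 15: 'e' -> MATCH (count: 5)
  Position 16: 'e' -> MATCH (count: 6)
  Position 19: 'e' -> MATCH (count: 7)
Total occurrences of 'e': 7

7


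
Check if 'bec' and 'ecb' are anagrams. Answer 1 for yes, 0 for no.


Sort characters of 'bec': 'bce'
Sort characters of 'ecb': 'bce'
Sorted forms match -> they ARE anagrams
Result: 1

1


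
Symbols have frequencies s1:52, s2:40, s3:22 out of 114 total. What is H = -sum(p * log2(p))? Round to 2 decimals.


Computing entropy H = -sum(p_i * log2(p_i)):
  s1: p = 52/114 = 0.4561, -p*log2(p) = 0.5166
  s2: p = 40/114 = 0.3509, -p*log2(p) = 0.5302
  s3: p = 22/114 = 0.1930, -p*log2(p) = 0.4580
H = sum of terms = 1.5048
Rounded to 2 decimals: 1.50

1.50


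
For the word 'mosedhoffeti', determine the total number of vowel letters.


Scanning each character of 'mosedhoffeti':
  Position 1: 'm' -> consonant (running count: 0)
  Position 2: 'o' -> vowel (running count: 1)
  Position 3: 's' -> consonant (running count: 1)
  Position 4: 'e' -> vowel (running count: 2)
  Position 5: 'd' -> consonant (running count: 2)
  Position 6: 'h' -> consonant (running count: 2)
  Position 7: 'o' -> vowel (running count: 3)
  Position 8: 'f' -> consonant (running count: 3)
  Position 9: 'f' -> consonant (running count: 3)
  Position 10: 'e' -> vowel (running count: 4)
  Position 11: 't' -> consonant (running count: 4)
  Position 12: 'i' -> vowel (running count: 5)
Total vowels: 5

5


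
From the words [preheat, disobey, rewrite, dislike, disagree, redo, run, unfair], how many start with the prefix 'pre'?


Checking each word for prefix 'pre':
  'preheat' -> YES, starts with 'pre' (count: 1)
  'disobey' -> no (count: 1)
  'rewrite' -> no (count: 1)
  'dislike' -> no (count: 1)
  'disagree' -> no (count: 1)
  'redo' -> no (count: 1)
  'run' -> no (count: 1)
  'unfair' -> no (count: 1)
Total with prefix 'pre': 1

1


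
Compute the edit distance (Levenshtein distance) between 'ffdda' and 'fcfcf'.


Building DP table for s1='ffdda' (len 5) and s2='fcfcf' (len 5):
       f  c  f  c  f
    0  1  2  3  4  5
  f 1  0  1  2  3  4
  f 2  1  1  1  2  3
  d 3  2  2  2  2  3
  d 4  3  3  3  3  3
  a 5  4  4  4  4  4
Edit distance = dp[5][5] = 4

4


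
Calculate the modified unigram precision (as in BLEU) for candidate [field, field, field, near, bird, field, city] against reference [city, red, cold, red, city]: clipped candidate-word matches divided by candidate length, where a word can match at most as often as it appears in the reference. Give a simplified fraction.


Reference word counts: {'city': 2, 'cold': 1, 'red': 2}
Checking each candidate word (with clipping):
  'field' -> not in reference -> no match (matches: 0)
  'field' -> not in reference -> no match (matches: 0)
  'field' -> not in reference -> no match (matches: 0)
  'near' -> not in reference -> no match (matches: 0)
  'bird' -> not in reference -> no match (matches: 0)
  'field' -> not in reference -> no match (matches: 0)
  'city' -> in reference (ref count 2, used 1/2) -> match (matches: 1)
Clipped matches: 1, Candidate length: 7
Precision = 1/7

1/7


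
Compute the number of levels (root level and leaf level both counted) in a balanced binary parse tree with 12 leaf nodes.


In a balanced binary tree with n leaves the deepest leaf is ceil(log2(n)) edges below the root,
so counting node levels inclusive of root and leaves gives ceil(log2(n)) + 1 levels.
log2(12) = 3.5850
ceil(3.5850) = 4
levels = 4 + 1 = 5

5


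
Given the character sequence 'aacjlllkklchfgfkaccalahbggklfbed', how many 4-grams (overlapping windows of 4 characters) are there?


String 'aacjlllkklchfgfkaccalahbggklfbed' has length L = 32.
Number of overlapping n-grams = L - n + 1
Substituting: 32 - 4 + 1 = 29

29


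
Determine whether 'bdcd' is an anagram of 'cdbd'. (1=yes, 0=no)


Sort characters of 'bdcd': 'bcdd'
Sort characters of 'cdbd': 'bcdd'
Sorted forms match -> they ARE anagrams
Result: 1

1


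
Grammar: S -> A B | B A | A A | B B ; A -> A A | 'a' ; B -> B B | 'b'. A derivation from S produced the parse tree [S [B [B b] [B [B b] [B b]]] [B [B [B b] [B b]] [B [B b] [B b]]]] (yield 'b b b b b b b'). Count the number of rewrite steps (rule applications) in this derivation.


Every bracketed nonterminal node [X ...] in the tree is produced by exactly one rule application.
Reading the tree off as a leftmost derivation:
  Step 1: S  =>  B B   (applied S -> B B)
  Step 2: B B  =>  B B B   (applied B -> B B)
  Step 3: B B B  =>  b B B   (applied B -> b)
  Step 4: b B B  =>  b B B B   (applied B -> B B)
  Step 5: b B B B  =>  b b B B   (applied B -> b)
  Step 6: b b B B  =>  b b b B   (applied B -> b)
  Step 7: b b b B  =>  b b b B B   (applied B -> B B)
  Step 8: b b b B B  =>  b b b B B B   (applied B -> B B)
  Step 9: b b b B B B  =>  b b b b B B   (applied B -> b)
  Step 10: b b b b B B  =>  b b b b b B   (applied B -> b)
  Step 11: b b b b b B  =>  b b b b b B B   (applied B -> B B)
  Step 12: b b b b b B B  =>  b b b b b b B   (applied B -> b)
  Step 13: b b b b b b B  =>  b b b b b b b   (applied B -> b)
Final yield: b b b b b b b
Total rewrite steps: 13

13


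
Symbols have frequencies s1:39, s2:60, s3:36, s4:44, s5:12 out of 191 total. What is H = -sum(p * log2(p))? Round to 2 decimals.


Computing entropy H = -sum(p_i * log2(p_i)):
  s1: p = 39/191 = 0.2042, -p*log2(p) = 0.4680
  s2: p = 60/191 = 0.3141, -p*log2(p) = 0.5248
  s3: p = 36/191 = 0.1885, -p*log2(p) = 0.4538
  s4: p = 44/191 = 0.2304, -p*log2(p) = 0.4879
  s5: p = 12/191 = 0.0628, -p*log2(p) = 0.2508
H = sum of terms = 2.1853
Rounded to 2 decimals: 2.19

2.19


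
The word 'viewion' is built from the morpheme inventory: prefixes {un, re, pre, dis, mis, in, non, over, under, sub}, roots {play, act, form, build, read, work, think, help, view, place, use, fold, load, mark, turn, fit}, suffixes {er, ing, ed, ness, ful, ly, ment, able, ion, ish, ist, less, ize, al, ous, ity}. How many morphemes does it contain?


Segmenting 'viewion' against the inventory:
  'view' -> root (morpheme 1)
  'ion' -> suffix (morpheme 2)
Total morphemes: 2

2


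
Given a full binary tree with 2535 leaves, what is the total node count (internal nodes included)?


Leaf nodes (terminals): 2535
Internal nodes = n - 1 = 2535 - 1 = 2534
Total = leaves + internal = 2535 + 2534 = 5069

5069


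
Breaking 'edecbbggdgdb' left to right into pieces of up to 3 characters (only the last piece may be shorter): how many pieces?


'edecbbggdgdb' has 12 characters.
Chunking with max size 3:
  Chunk 1: 'ede' (positions 0-2)
  Chunk 2: 'cbb' (positions 3-5)
  Chunk 3: 'ggd' (positions 6-8)
  Chunk 4: 'gdb' (positions 9-11)
Total chunks: ceil(12 / 3) = 4

4


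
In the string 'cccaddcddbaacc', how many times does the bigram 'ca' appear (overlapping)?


Scanning 'cccaddcddbaacc' for bigram 'ca':
  Position 0: 'cc' -> no
  Position 1: 'cc' -> no
  Position 2: 'ca' -> MATCH
  Position 3: 'ad' -> no
  Position 4: 'dd' -> no
  Position 5: 'dc' -> no
  Position 6: 'cd' -> no
  Position 7: 'dd' -> no
  Position 8: 'db' -> no
  Position 9: 'ba' -> no
  Position 10: 'aa' -> no
  Position 11: 'ac' -> no
  Position 12: 'cc' -> no
Total matches: 1

1


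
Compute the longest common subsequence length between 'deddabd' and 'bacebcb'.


DP table for LCS of 'deddabd' and 'bacebcb':
       b  a  c  e  b  c  b
    0  0  0  0  0  0  0  0
  d 0  0  0  0  0  0  0  0
  e 0  0  0  0  1  1  1  1
  d 0  0  0  0  1  1  1  1
  d 0  0  0  0  1  1  1  1
  a 0  0  1  1  1  1  1  1
  b 0  1  1  1  1  2  2  2
  d 0  1  1  1  1  2  2  2
LCS: 'eb'
LCS length = 2

2


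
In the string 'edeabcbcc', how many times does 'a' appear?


Scanning 'edeabcbcc' for 'a':
  Position 3: 'a' -> MATCH (count: 1)
Total occurrences of 'a': 1

1


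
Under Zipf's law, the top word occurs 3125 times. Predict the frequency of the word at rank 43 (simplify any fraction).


Zipf's law: freq(rank) = f1 / rank
f1 = 3125, rank = 43
freq = 3125 / 43
GCD(3125, 43) = 1
Simplified: 3125/43

3125/43


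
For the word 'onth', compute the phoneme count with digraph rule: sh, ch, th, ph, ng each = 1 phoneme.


Parsing 'onth' greedily, digraphs first:
  'o' -> vowel phoneme (phonemes so far: 1)
  'n' -> consonant phoneme (phonemes so far: 2)
  'th' -> digraph (1 consonant phoneme) (phonemes so far: 3)
Total phonemes: 3

3


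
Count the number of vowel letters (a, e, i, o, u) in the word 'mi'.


Scanning each character of 'mi':
  Position 1: 'm' -> consonant (running count: 0)
  Position 2: 'i' -> vowel (running count: 1)
Total vowels: 1

1


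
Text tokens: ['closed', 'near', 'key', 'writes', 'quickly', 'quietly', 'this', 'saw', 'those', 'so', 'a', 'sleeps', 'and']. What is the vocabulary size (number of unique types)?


Listing all tokens and tracking unique types:
  Token 1: 'closed' -> NEW (unique so far: 1)
  Token 2: 'near' -> NEW (unique so far: 2)
  Token 3: 'key' -> NEW (unique so far: 3)
  Token 4: 'writes' -> NEW (unique so far: 4)
  Token 5: 'quickly' -> NEW (unique so far: 5)
  Token 6: 'quietly' -> NEW (unique so far: 6)
  Token 7: 'this' -> NEW (unique so far: 7)
  Token 8: 'saw' -> NEW (unique so far: 8)
  Token 9: 'those' -> NEW (unique so far: 9)
  Token 10: 'so' -> NEW (unique so far: 10)
  Token 11: 'a' -> NEW (unique so far: 11)
  Token 12: 'sleeps' -> NEW (unique so far: 12)
  Token 13: 'and' -> NEW (unique so far: 13)
Unique types: ('a', 'and', 'closed', 'key', 'near', 'quickly', 'quietly', 'saw', 'sleeps', 'so', 'this', 'those', 'writes')
Vocabulary size: 13

13


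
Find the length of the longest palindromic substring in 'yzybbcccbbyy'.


Scanning 'yzybbcccbbyy' for palindromic substrings.
Substring at positions 2-10: 'ybbcccbby'.
Check: reverse('ybbcccbby') = 'ybbcccbby' -> palindrome confirmed.
Neighbouring characters ('z' / 'y') break symmetry, so it cannot extend further.
No longer palindromic substring exists; longest length = 9

9


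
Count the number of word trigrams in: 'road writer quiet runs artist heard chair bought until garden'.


Word trigrams from [10] words:
  Trigram 1: (road writer quiet)
  Trigram 2: (writer quiet runs)
  Trigram 3: (quiet runs artist)
  Trigram 4: (runs artist heard)
  Trigram 5: (artist heard chair)
  Trigram 6: (heard chair bought)
  Trigram 7: (chair bought until)
  Trigram 8: (bought until garden)
Total word trigrams: 10 - 2 = 8

8


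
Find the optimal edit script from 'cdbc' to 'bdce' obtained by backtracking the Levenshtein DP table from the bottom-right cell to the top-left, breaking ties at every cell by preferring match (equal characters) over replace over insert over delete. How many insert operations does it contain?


Edit distance = 3. Backtracking from cell (4, 4) with preference match > replace > insert > delete,
then listing the resulting alignment 'cdbc' -> 'bdce' left to right:
  Step 1: replace c->b
  Step 2: keep 'd'
  Step 3: replace b->c
  Step 4: replace c->e
Total insertions: 0

0


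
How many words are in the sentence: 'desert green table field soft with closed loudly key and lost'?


Counting words by splitting on spaces:
  Word 1: 'desert'
  Word 2: 'green'
  Word 3: 'table'
  Word 4: 'field'
  Word 5: 'soft'
  Word 6: 'with'
  Word 7: 'closed'
  Word 8: 'loudly'
  Word 9: 'key'
  Word 10: 'and'
  Word 11: 'lost'
Total words: 11

11


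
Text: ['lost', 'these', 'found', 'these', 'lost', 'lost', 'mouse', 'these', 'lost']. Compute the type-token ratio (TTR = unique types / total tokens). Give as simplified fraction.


Tokens: 9
Unique types: ('found', 'lost', 'mouse', 'these') = 4
TTR = 4/9
Already in lowest terms.

4/9


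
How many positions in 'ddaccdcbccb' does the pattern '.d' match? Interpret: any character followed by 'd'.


Pattern: .d means any character followed by 'd'.
Scanning 'ddaccdcbccb' position-by-position:
  Pos 0: window 'dd' -> MATCH
  Pos 1: window 'da' -> no
  Pos 2: window 'ac' -> no
  Pos 3: window 'cc' -> no
  Pos 4: window 'cd' -> MATCH
  Pos 5: window 'dc' -> no
  Pos 6: window 'cb' -> no
  Pos 7: window 'bc' -> no
  Pos 8: window 'cc' -> no
  Pos 9: window 'cb' -> no
  Pos 10: window 'b' -> no
Total matches: 2

2


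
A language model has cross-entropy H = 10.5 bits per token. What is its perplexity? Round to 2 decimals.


Perplexity formula: PP = 2^H
H = 10.5
PP = 2^10.5
Decompose: 2^10.5 = 2^10 * 2^0.5 = 2^10 * sqrt(2)
2^10 = 1024, sqrt(2) ~ 1.4142136
PP ~ 1024 * 1.4142136 = 1448.1547264
Rounded to 2 decimals: 1448.15

1448.15


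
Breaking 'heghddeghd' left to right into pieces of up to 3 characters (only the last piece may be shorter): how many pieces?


'heghddeghd' has 10 characters.
Chunking with max size 3:
  Chunk 1: 'heg' (positions 0-2)
  Chunk 2: 'hdd' (positions 3-5)
  Chunk 3: 'egh' (positions 6-8)
  Chunk 4: 'd' (positions 9-9)
Total chunks: ceil(10 / 3) = 4

4


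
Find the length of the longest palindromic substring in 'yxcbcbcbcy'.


Scanning 'yxcbcbcbcy' for palindromic substrings.
Substring at positions 2-8: 'cbcbcbc'.
Check: reverse('cbcbcbc') = 'cbcbcbc' -> palindrome confirmed.
Neighbouring characters ('x' / 'y') break symmetry, so it cannot extend further.
No longer palindromic substring exists; longest length = 7

7


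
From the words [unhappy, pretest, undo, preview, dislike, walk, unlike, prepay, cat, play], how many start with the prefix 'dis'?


Checking each word for prefix 'dis':
  'unhappy' -> no (count: 0)
  'pretest' -> no (count: 0)
  'undo' -> no (count: 0)
  'preview' -> no (count: 0)
  'dislike' -> YES, starts with 'dis' (count: 1)
  'walk' -> no (count: 1)
  'unlike' -> no (count: 1)
  'prepay' -> no (count: 1)
  'cat' -> no (count: 1)
  'play' -> no (count: 1)
Total with prefix 'dis': 1

1


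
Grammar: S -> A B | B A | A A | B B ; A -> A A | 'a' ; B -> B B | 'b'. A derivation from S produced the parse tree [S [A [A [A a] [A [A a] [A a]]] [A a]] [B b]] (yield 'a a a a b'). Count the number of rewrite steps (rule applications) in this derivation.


Every bracketed nonterminal node [X ...] in the tree is produced by exactly one rule application.
Reading the tree off as a leftmost derivation:
  Step 1: S  =>  A B   (applied S -> A B)
  Step 2: A B  =>  A A B   (applied A -> A A)
  Step 3: A A B  =>  A A A B   (applied A -> A A)
  Step 4: A A A B  =>  a A A B   (applied A -> a)
  Step 5: a A A B  =>  a A A A B   (applied A -> A A)
  Step 6: a A A A B  =>  a a A A B   (applied A -> a)
  Step 7: a a A A B  =>  a a a A B   (applied A -> a)
  Step 8: a a a A B  =>  a a a a B   (applied A -> a)
  Step 9: a a a a B  =>  a a a a b   (applied B -> b)
Final yield: a a a a b
Total rewrite steps: 9

9


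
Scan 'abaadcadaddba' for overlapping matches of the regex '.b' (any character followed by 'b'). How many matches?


Pattern: .b means any character followed by 'b'.
Scanning 'abaadcadaddba' position-by-position:
  Pos 0: window 'ab' -> MATCH
  Pos 1: window 'ba' -> no
  Pos 2: window 'aa' -> no
  Pos 3: window 'ad' -> no
  Pos 4: window 'dc' -> no
  Pos 5: window 'ca' -> no
  Pos 6: window 'ad' -> no
  Pos 7: window 'da' -> no
  Pos 8: window 'ad' -> no
  Pos 9: window 'dd' -> no
  Pos 10: window 'db' -> MATCH
  Pos 11: window 'ba' -> no
  Pos 12: window 'a' -> no
Total matches: 2

2


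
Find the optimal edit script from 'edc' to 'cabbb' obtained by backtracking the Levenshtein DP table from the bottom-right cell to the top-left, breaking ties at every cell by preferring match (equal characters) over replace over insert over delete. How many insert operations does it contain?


Edit distance = 5. Backtracking from cell (3, 5) with preference match > replace > insert > delete,
then listing the resulting alignment 'edc' -> 'cabbb' left to right:
  Step 1: insert 'c' [insertion #1]
  Step 2: insert 'a' [insertion #2]
  Step 3: replace e->b
  Step 4: replace d->b
  Step 5: replace c->b
Total insertions: 2

2


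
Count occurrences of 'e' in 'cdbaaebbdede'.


Scanning 'cdbaaebbdede' for 'e':
  Position 5: 'e' -> MATCH (count: 1)
  Position 9: 'e' -> MATCH (count: 2)
  Position 11: 'e' -> MATCH (count: 3)
Total occurrences of 'e': 3

3


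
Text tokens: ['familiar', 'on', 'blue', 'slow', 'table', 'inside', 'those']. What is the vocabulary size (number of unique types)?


Listing all tokens and tracking unique types:
  Token 1: 'familiar' -> NEW (unique so far: 1)
  Token 2: 'on' -> NEW (unique so far: 2)
  Token 3: 'blue' -> NEW (unique so far: 3)
  Token 4: 'slow' -> NEW (unique so far: 4)
  Token 5: 'table' -> NEW (unique so far: 5)
  Token 6: 'inside' -> NEW (unique so far: 6)
  Token 7: 'those' -> NEW (unique so far: 7)
Unique types: ('blue', 'familiar', 'inside', 'on', 'slow', 'table', 'those')
Vocabulary size: 7

7


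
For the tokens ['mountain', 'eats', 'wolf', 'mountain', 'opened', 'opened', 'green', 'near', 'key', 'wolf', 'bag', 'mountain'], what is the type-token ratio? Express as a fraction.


Tokens: 12
Unique types: ('bag', 'eats', 'green', 'key', 'mountain', 'near', 'opened', 'wolf') = 8
TTR = 8/12
Simplify: divide both by 4 -> 2/3
TTR = 2/3

2/3


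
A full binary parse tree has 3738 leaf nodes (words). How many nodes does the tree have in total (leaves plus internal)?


Leaf nodes (terminals): 3738
Internal nodes = n - 1 = 3738 - 1 = 3737
Total = leaves + internal = 3738 + 3737 = 7475

7475


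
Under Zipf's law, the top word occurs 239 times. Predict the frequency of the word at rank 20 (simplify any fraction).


Zipf's law: freq(rank) = f1 / rank
f1 = 239, rank = 20
freq = 239 / 20
GCD(239, 20) = 1
Simplified: 239/20

239/20


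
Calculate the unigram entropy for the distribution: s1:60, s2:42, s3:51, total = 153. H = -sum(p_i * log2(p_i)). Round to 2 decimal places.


Computing entropy H = -sum(p_i * log2(p_i)):
  s1: p = 60/153 = 0.3922, -p*log2(p) = 0.5296
  s2: p = 42/153 = 0.2745, -p*log2(p) = 0.5120
  s3: p = 51/153 = 0.3333, -p*log2(p) = 0.5283
H = sum of terms = 1.5699
Rounded to 2 decimals: 1.57

1.57


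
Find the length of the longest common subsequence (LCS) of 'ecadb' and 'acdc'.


DP table for LCS of 'ecadb' and 'acdc':
       a  c  d  c
    0  0  0  0  0
  e 0  0  0  0  0
  c 0  0  1  1  1
  a 0  1  1  1  1
  d 0  1  1  2  2
  b 0  1  1  2  2
LCS: 'cd'
LCS length = 2

2


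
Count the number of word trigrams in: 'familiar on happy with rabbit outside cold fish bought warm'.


Word trigrams from [10] words:
  Trigram 1: (familiar on happy)
  Trigram 2: (on happy with)
  Trigram 3: (happy with rabbit)
  Trigram 4: (with rabbit outside)
  Trigram 5: (rabbit outside cold)
  Trigram 6: (outside cold fish)
  Trigram 7: (cold fish bought)
  Trigram 8: (fish bought warm)
Total word trigrams: 10 - 2 = 8

8


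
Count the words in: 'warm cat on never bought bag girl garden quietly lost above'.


Counting words by splitting on spaces:
  Word 1: 'warm'
  Word 2: 'cat'
  Word 3: 'on'
  Word 4: 'never'
  Word 5: 'bought'
  Word 6: 'bag'
  Word 7: 'girl'
  Word 8: 'garden'
  Word 9: 'quietly'
  Word 10: 'lost'
  Word 11: 'above'
Total words: 11

11


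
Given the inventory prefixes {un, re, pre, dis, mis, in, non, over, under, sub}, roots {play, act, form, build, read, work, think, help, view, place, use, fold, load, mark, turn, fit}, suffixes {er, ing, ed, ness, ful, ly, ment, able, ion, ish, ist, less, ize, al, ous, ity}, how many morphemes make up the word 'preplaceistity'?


Segmenting 'preplaceistity' against the inventory:
  'pre' -> prefix (morpheme 1)
  'place' -> root (morpheme 2)
  'ist' -> suffix (morpheme 3)
  'ity' -> suffix (morpheme 4)
Total morphemes: 4

4


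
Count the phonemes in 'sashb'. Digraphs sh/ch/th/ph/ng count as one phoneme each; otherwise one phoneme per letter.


Parsing 'sashb' greedily, digraphs first:
  's' -> consonant phoneme (phonemes so far: 1)
  'a' -> vowel phoneme (phonemes so far: 2)
  'sh' -> digraph (1 consonant phoneme) (phonemes so far: 3)
  'b' -> consonant phoneme (phonemes so far: 4)
Total phonemes: 4

4


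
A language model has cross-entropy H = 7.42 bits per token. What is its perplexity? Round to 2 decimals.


Perplexity formula: PP = 2^H
H = 7.42
PP = 2^7.42
Decompose: 2^7.42 = 2^7 * 2^0.42
2^7 = 128, 2^0.42 ~ 1.3379276
PP ~ 128 * 1.3379276 = 171.2547328
Rounded to 2 decimals: 171.25

171.25


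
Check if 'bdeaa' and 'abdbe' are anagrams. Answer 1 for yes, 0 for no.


Sort characters of 'bdeaa': 'aabde'
Sort characters of 'abdbe': 'abbde'
Sorted forms differ -> they are NOT anagrams
Result: 0

0


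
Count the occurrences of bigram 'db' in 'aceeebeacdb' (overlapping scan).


Scanning 'aceeebeacdb' for bigram 'db':
  Position 0: 'ac' -> no
  Position 1: 'ce' -> no
  Position 2: 'ee' -> no
  Position 3: 'ee' -> no
  Position 4: 'eb' -> no
  Position 5: 'be' -> no
  Position 6: 'ea' -> no
  Position 7: 'ac' -> no
  Position 8: 'cd' -> no
  Position 9: 'db' -> MATCH
Total matches: 1

1


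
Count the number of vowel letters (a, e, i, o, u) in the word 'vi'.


Scanning each character of 'vi':
  Position 1: 'v' -> consonant (running count: 0)
  Position 2: 'i' -> vowel (running count: 1)
Total vowels: 1

1


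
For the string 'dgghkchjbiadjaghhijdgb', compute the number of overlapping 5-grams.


String 'dgghkchjbiadjaghhijdgb' has length L = 22.
Number of overlapping n-grams = L - n + 1
Substituting: 22 - 5 + 1 = 18

18


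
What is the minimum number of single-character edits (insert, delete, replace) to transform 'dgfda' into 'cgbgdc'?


Building DP table for s1='dgfda' (len 5) and s2='cgbgdc' (len 6):
       c  g  b  g  d  c
    0  1  2  3  4  5  6
  d 1  1  2  3  4  4  5
  g 2  2  1  2  3  4  5
  f 3  3  2  2  3  4  5
  d 4  4  3  3  3  3  4
  a 5  5  4  4  4  4  4
Edit distance = dp[5][6] = 4

4


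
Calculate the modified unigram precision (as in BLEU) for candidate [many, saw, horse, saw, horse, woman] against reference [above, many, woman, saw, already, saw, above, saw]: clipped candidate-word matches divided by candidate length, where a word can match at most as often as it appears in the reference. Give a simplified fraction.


Reference word counts: {'above': 2, 'already': 1, 'many': 1, 'saw': 3, 'woman': 1}
Checking each candidate word (with clipping):
  'many' -> in reference (ref count 1, used 1/1) -> match (matches: 1)
  'saw' -> in reference (ref count 3, used 1/3) -> match (matches: 2)
  'horse' -> not in reference -> no match (matches: 2)
  'saw' -> in reference (ref count 3, used 2/3) -> match (matches: 3)
  'horse' -> not in reference -> no match (matches: 3)
  'woman' -> in reference (ref count 1, used 1/1) -> match (matches: 4)
Clipped matches: 4, Candidate length: 6
Precision = 4/6 = 2/3

2/3


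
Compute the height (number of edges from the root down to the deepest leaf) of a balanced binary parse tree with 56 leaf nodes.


In a balanced binary tree with n leaves the deepest leaf is ceil(log2(n)) edges below the root.
log2(56) = 5.8074
ceil(5.8074) = 6
height (edges) = 6

6


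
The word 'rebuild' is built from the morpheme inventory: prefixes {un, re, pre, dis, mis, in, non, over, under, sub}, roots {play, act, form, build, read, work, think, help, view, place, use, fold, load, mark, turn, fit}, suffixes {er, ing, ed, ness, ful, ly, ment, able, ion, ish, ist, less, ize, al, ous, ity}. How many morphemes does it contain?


Segmenting 'rebuild' against the inventory:
  're' -> prefix (morpheme 1)
  'build' -> root (morpheme 2)
Total morphemes: 2

2


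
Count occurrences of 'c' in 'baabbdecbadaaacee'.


Scanning 'baabbdecbadaaacee' for 'c':
  Position 7: 'c' -> MATCH (count: 1)
  Position 14: 'c' -> MATCH (count: 2)
Total occurrences of 'c': 2

2


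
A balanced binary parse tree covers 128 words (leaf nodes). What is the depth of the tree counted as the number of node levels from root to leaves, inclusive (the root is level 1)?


In a balanced binary tree with n leaves the deepest leaf is ceil(log2(n)) edges below the root,
so counting node levels inclusive of root and leaves gives ceil(log2(n)) + 1 levels.
log2(128) = 7.0000
ceil(7.0000) = 7
levels = 7 + 1 = 8

8
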